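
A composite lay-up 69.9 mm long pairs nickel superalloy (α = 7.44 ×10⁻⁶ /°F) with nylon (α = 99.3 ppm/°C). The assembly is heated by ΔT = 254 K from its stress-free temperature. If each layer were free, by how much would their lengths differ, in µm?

1530 µm

nickel superalloy: α = 7.44×10⁻⁶/°F × 9/5 = 13.4×10⁻⁶/K.
Δα = |13.4 − 99.3|×10⁻⁶/K = 85.9×10⁻⁶/K.
ΔL_mismatch = Δα·L·ΔT = 85.9×10⁻⁶ × 69.9 mm × 254.0 K = 1530 µm.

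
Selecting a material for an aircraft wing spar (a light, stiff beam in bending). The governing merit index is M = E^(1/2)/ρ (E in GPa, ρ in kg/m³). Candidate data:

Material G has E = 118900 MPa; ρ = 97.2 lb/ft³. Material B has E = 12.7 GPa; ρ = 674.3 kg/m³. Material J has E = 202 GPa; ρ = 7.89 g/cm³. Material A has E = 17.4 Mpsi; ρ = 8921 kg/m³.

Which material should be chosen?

In SI units:
  material G: E = 118.9 GPa, ρ = 1557 kg/m³
  material B: E = 12.70 GPa, ρ = 674.3 kg/m³
  material J: E = 202.0 GPa, ρ = 7890 kg/m³
  material A: E = 120.0 GPa, ρ = 8921 kg/m³
  material G: M = 7.00×10⁻³
  material B: M = 5.29×10⁻³
  material J: M = 1.80×10⁻³
  material A: M = 1.23×10⁻³
Material G ranks first.

material G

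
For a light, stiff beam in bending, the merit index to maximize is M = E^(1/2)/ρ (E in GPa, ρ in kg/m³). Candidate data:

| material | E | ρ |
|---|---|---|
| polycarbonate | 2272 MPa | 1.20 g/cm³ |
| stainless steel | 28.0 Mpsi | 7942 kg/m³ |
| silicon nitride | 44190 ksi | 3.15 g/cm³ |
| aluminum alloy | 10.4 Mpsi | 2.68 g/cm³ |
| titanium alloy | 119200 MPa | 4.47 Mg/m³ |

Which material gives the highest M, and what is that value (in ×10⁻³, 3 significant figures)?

silicon nitride, M = 5.54×10⁻³

Convert each candidate to consistent units, then evaluate M:
  polycarbonate: E = 2.272 GPa, ρ = 1200 kg/m³
  stainless steel: E = 193.1 GPa, ρ = 7942 kg/m³
  silicon nitride: E = 304.7 GPa, ρ = 3150 kg/m³
  aluminum alloy: E = 71.71 GPa, ρ = 2680 kg/m³
  titanium alloy: E = 119.2 GPa, ρ = 4470 kg/m³
  silicon nitride: M = 5.54×10⁻³
  aluminum alloy: M = 3.16×10⁻³
  titanium alloy: M = 2.44×10⁻³
  stainless steel: M = 1.75×10⁻³
  polycarbonate: M = 1.26×10⁻³
Highest index: silicon nitride.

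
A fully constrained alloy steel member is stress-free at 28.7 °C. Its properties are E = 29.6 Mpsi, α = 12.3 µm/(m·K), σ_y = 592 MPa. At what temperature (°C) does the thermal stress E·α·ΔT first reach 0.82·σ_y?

E = 29.6 Mpsi = 204.1 GPa.
E·α·ΔT = 485.4 MPa ⇒ ΔT = 485.4 / (204.1×10³ × 12.3×10⁻⁶) = 193.4 K.
T = 28.7 + 193.4 = 222.1 °C.

222 °C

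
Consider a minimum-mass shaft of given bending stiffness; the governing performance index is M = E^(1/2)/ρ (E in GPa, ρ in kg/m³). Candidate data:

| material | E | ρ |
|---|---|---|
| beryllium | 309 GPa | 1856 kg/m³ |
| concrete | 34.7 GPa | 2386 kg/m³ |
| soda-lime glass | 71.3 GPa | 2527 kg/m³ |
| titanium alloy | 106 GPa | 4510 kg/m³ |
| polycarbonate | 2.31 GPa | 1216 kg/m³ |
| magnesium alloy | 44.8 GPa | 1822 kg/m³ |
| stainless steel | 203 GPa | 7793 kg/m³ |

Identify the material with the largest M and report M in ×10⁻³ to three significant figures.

beryllium, M = 9.47×10⁻³

Evaluate M for each candidate:
  beryllium: M = 9.47×10⁻³
  magnesium alloy: M = 3.67×10⁻³
  soda-lime glass: M = 3.34×10⁻³
  concrete: M = 2.47×10⁻³
  titanium alloy: M = 2.28×10⁻³
  stainless steel: M = 1.83×10⁻³
  polycarbonate: M = 1.25×10⁻³
The maximum is for beryllium.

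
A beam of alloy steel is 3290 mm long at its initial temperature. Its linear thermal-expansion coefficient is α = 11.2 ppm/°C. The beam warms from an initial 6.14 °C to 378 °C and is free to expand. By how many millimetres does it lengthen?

ΔT = 378 − 6.14 = 371.9 K.
ΔL = α·L₀·ΔT = 11.2×10⁻⁶ × 3290 mm × 371.9 K = 13.7 mm.

13.7 mm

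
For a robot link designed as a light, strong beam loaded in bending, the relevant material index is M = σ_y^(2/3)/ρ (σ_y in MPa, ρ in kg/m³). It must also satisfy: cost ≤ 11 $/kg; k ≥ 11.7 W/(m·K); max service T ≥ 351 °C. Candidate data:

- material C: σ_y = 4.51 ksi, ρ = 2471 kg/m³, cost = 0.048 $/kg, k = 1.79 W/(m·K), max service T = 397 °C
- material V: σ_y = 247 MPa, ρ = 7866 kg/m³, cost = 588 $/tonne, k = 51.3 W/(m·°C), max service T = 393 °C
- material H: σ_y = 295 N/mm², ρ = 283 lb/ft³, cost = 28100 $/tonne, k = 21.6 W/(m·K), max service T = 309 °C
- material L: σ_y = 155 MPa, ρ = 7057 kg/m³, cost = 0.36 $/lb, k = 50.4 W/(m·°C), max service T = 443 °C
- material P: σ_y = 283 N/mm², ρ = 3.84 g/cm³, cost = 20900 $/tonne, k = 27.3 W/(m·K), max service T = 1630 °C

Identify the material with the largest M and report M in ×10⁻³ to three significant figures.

material V, M = 5.00×10⁻³

Screen on constraints: cost ≤ 11 $/kg; k ≥ 11.7 W/(m·K); max service T ≥ 351 °C. Survivors: material V, material L.
Convert each candidate to consistent units, then evaluate M:
  material V: σ_y = 247.0 MPa, ρ = 7866 kg/m³
  material L: σ_y = 155.0 MPa, ρ = 7057 kg/m³
  material V: M = 5.00×10⁻³
  material L: M = 4.09×10⁻³
The maximum is for material V.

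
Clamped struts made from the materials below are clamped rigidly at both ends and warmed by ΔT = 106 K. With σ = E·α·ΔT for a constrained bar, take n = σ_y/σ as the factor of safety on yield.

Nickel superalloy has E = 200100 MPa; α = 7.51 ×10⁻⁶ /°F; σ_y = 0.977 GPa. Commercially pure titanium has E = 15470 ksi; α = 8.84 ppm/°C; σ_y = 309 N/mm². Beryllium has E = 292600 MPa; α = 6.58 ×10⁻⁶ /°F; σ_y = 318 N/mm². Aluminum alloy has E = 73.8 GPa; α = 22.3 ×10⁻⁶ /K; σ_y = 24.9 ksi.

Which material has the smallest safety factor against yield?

Converting E to GPa, α to ×10⁻⁶/K, σ_y to MPa, then σ and n for each:
  nickel superalloy: E = 200.1, α = 13.5, σ_y = 977.0 → σ = 287 MPa, n = 3.41
  commercially pure titanium: E = 106.7, α = 8.84, σ_y = 309.0 → σ = 99.9 MPa, n = 3.09
  beryllium: E = 292.6, α = 11.8, σ_y = 318.0 → σ = 367 MPa, n = 0.866
  aluminum alloy: E = 73.80, α = 22.3, σ_y = 171.7 → σ = 174 MPa, n = 0.984
Beryllium has the lowest safety factor, n = 0.866.

beryllium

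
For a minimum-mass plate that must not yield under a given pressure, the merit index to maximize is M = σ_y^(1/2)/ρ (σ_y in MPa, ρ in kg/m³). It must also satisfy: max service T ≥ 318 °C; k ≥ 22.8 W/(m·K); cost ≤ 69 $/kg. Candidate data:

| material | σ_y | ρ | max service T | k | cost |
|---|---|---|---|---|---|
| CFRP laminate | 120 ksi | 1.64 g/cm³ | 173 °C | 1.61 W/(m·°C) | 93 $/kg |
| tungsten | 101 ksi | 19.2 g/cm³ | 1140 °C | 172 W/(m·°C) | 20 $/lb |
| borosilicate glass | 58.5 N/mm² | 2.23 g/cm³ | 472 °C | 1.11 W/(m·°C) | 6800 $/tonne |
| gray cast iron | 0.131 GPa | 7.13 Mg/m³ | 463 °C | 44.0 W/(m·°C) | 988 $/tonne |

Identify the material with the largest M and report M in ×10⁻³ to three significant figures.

Screen on constraints: max service T ≥ 318 °C; k ≥ 22.8 W/(m·K); cost ≤ 69 $/kg. Survivors: tungsten, gray cast iron.
Convert each candidate to consistent units, then evaluate M:
  tungsten: σ_y = 696.4 MPa, ρ = 19200 kg/m³
  gray cast iron: σ_y = 131.0 MPa, ρ = 7130 kg/m³
  gray cast iron: M = 1.61×10⁻³
  tungsten: M = 1.37×10⁻³
The maximum is for gray cast iron.

gray cast iron, M = 1.61×10⁻³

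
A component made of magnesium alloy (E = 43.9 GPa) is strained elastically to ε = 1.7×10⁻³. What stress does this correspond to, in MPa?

σ = E·ε = 43900 MPa × 1.7×10⁻³ = 74.6 MPa.

74.6 MPa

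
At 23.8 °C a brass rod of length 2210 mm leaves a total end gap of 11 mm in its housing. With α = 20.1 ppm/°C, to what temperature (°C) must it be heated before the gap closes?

271 °C

α·L₀·ΔT = 11.0 mm ⇒ ΔT = 11.0 / (20.1×10⁻⁶ × 2210.0) = 247.6 K.
T = 23.8 + 247.6 = 271.4 °C.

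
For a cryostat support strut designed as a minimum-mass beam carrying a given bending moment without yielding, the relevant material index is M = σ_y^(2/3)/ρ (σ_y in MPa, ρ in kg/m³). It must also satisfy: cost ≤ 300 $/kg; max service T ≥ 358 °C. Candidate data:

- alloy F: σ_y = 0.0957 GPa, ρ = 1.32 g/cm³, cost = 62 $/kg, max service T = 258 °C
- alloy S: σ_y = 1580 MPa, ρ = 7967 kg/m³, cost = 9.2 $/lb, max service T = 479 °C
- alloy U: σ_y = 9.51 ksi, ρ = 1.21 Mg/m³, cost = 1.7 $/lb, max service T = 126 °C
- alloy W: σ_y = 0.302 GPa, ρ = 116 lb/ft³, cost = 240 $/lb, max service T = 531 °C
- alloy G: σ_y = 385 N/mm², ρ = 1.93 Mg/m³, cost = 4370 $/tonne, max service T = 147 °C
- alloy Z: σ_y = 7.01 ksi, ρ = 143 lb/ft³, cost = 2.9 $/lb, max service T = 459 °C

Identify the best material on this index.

Screen on constraints: cost ≤ 300 $/kg; max service T ≥ 358 °C. Survivors: alloy S, alloy Z.
In SI units:
  alloy S: σ_y = 1580 MPa, ρ = 7967 kg/m³
  alloy Z: σ_y = 48.33 MPa, ρ = 2291 kg/m³
  alloy S: M = 17.0×10⁻³
  alloy Z: M = 5.79×10⁻³
Alloy S ranks first.

alloy S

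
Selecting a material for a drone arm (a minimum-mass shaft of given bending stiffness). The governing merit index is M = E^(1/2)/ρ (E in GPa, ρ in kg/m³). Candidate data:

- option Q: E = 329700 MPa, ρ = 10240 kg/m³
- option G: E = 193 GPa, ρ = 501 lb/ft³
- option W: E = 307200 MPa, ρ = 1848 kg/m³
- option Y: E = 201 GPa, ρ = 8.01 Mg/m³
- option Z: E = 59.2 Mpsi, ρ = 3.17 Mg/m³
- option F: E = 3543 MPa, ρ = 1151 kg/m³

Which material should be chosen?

option W

In SI units:
  option Q: E = 329.7 GPa, ρ = 10240 kg/m³
  option G: E = 193.0 GPa, ρ = 8025 kg/m³
  option W: E = 307.2 GPa, ρ = 1848 kg/m³
  option Y: E = 201.0 GPa, ρ = 8010 kg/m³
  option Z: E = 408.2 GPa, ρ = 3170 kg/m³
  option F: E = 3.543 GPa, ρ = 1151 kg/m³
  option W: M = 9.48×10⁻³
  option Z: M = 6.37×10⁻³
  option Q: M = 1.77×10⁻³
  option Y: M = 1.77×10⁻³
  option G: M = 1.73×10⁻³
  option F: M = 1.64×10⁻³
The maximum is for option W.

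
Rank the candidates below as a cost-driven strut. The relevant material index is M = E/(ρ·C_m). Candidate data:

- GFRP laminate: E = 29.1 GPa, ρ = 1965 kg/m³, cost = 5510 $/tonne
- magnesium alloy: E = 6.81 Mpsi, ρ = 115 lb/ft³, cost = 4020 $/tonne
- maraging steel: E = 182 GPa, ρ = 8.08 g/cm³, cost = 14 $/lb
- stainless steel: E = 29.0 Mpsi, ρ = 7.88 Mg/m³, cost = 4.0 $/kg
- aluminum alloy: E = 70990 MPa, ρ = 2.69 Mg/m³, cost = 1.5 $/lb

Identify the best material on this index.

aluminum alloy

Normalizing units and computing the index:
  GFRP laminate: E = 29.10 GPa, ρ = 1965 kg/m³, cost = 5.510 $/kg
  magnesium alloy: E = 46.95 GPa, ρ = 1842 kg/m³, cost = 4.020 $/kg
  maraging steel: E = 182.0 GPa, ρ = 8080 kg/m³, cost = 30.86 $/kg
  stainless steel: E = 199.9 GPa, ρ = 7880 kg/m³, cost = 4.000 $/kg
  aluminum alloy: E = 70.99 GPa, ρ = 2690 kg/m³, cost = 3.307 $/kg
  aluminum alloy: M = 7.98 MN·m per $
  stainless steel: M = 6.34 MN·m per $
  magnesium alloy: M = 6.34 MN·m per $
  GFRP laminate: M = 2.69 MN·m per $
  maraging steel: M = 0.730 MN·m per $
The maximum is for aluminum alloy.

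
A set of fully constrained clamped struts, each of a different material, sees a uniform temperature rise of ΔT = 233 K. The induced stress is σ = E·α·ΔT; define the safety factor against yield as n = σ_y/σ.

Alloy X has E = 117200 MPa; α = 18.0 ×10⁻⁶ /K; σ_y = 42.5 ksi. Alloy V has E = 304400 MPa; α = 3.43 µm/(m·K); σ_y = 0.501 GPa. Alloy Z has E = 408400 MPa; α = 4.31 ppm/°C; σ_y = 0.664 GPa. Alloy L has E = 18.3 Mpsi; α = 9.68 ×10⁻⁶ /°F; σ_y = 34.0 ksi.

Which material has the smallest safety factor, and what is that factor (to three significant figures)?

alloy L, n = 0.458

Converting E to GPa, α to ×10⁻⁶/K, σ_y to MPa, then σ and n for each:
  alloy X: E = 117.2, α = 18.0, σ_y = 293.0 → σ = 492 MPa, n = 0.596
  alloy V: E = 304.4, α = 3.43, σ_y = 501.0 → σ = 243 MPa, n = 2.06
  alloy Z: E = 408.4, α = 4.31, σ_y = 664.0 → σ = 410 MPa, n = 1.62
  alloy L: E = 126.2, α = 17.4, σ_y = 234.4 → σ = 512 MPa, n = 0.458
Alloy L has the lowest safety factor, n = 0.458.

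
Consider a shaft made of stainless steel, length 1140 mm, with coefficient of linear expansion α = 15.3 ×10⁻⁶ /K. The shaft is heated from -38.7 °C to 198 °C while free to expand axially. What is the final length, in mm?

ΔT = 198 − (-38.7) = 236.7 K.
ΔL = α·L₀·ΔT = 15.3×10⁻⁶ × 1140 mm × 236.7 K = 4.13 mm.
L = L₀ + ΔL = 1140 + 4.13 = 1144.1 mm.

1144.1 mm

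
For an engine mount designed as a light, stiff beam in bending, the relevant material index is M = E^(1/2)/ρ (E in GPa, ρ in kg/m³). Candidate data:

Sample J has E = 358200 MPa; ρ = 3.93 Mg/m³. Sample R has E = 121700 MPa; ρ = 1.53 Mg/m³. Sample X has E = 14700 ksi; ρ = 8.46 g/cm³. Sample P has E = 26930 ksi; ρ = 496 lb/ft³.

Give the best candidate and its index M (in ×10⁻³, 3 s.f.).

sample R, M = 7.21×10⁻³

Normalizing units and computing the index:
  sample J: E = 358.2 GPa, ρ = 3930 kg/m³
  sample R: E = 121.7 GPa, ρ = 1530 kg/m³
  sample X: E = 101.4 GPa, ρ = 8460 kg/m³
  sample P: E = 185.7 GPa, ρ = 7945 kg/m³
  sample R: M = 7.21×10⁻³
  sample J: M = 4.82×10⁻³
  sample P: M = 1.72×10⁻³
  sample X: M = 1.19×10⁻³
Sample R has the largest M.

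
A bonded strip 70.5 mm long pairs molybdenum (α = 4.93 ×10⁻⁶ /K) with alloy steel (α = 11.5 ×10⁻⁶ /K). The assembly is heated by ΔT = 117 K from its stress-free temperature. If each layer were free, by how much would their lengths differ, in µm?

Δα = |4.93 − 11.5|×10⁻⁶/K = 6.57×10⁻⁶/K.
ΔL_mismatch = Δα·L·ΔT = 6.57×10⁻⁶ × 70.5 mm × 117.0 K = 54.2 µm.

54.2 µm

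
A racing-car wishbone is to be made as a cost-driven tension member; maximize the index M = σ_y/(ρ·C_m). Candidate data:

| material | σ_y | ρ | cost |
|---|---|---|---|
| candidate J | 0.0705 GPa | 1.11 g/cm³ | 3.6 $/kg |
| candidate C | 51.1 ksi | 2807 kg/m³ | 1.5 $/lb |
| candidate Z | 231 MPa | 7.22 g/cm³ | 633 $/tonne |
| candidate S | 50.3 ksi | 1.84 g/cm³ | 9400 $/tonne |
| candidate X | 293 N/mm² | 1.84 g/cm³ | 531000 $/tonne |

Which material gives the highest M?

candidate Z

After converting to SI:
  candidate J: σ_y = 70.50 MPa, ρ = 1110 kg/m³, cost = 3.600 $/kg
  candidate C: σ_y = 352.3 MPa, ρ = 2807 kg/m³, cost = 3.307 $/kg
  candidate Z: σ_y = 231.0 MPa, ρ = 7220 kg/m³, cost = 0.6330 $/kg
  candidate S: σ_y = 346.8 MPa, ρ = 1840 kg/m³, cost = 9.400 $/kg
  candidate X: σ_y = 293.0 MPa, ρ = 1840 kg/m³, cost = 531.0 $/kg
  candidate Z: M = 50.5 kN·m per $
  candidate C: M = 38.0 kN·m per $
  candidate S: M = 20.1 kN·m per $
  candidate J: M = 17.6 kN·m per $
  candidate X: M = 0.300 kN·m per $
Highest index: candidate Z.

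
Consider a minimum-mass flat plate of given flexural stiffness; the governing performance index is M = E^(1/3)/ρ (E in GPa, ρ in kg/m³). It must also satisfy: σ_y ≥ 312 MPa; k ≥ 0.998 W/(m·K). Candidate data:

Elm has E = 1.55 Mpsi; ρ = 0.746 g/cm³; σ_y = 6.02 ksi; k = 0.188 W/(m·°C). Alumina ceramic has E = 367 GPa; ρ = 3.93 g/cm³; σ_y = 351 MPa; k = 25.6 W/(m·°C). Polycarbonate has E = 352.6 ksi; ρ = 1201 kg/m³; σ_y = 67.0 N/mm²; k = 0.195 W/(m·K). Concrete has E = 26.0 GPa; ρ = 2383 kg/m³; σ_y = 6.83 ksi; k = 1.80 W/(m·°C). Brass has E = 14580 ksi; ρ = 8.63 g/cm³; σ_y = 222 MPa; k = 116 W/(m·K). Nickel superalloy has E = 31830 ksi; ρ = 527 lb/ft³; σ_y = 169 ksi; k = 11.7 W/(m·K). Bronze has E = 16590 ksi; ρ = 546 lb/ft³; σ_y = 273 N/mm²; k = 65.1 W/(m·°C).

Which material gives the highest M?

Screen on constraints: σ_y ≥ 312 MPa; k ≥ 0.998 W/(m·K). Survivors: alumina ceramic, nickel superalloy.
After converting to SI:
  alumina ceramic: E = 367.0 GPa, ρ = 3930 kg/m³
  nickel superalloy: E = 219.5 GPa, ρ = 8442 kg/m³
  alumina ceramic: M = 1.82×10⁻³
  nickel superalloy: M = 0.715×10⁻³
Alumina ceramic has the largest M.

alumina ceramic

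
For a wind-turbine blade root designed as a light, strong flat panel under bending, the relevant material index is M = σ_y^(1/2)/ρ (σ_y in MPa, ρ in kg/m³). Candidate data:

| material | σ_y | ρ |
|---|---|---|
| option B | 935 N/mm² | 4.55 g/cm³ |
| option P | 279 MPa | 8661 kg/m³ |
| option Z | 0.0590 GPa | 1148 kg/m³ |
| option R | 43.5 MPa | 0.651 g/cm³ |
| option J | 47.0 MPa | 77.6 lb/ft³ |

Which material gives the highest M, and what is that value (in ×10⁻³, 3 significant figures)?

Convert each candidate to consistent units, then evaluate M:
  option B: σ_y = 935.0 MPa, ρ = 4550 kg/m³
  option P: σ_y = 279.0 MPa, ρ = 8661 kg/m³
  option Z: σ_y = 59.00 MPa, ρ = 1148 kg/m³
  option R: σ_y = 43.50 MPa, ρ = 651.0 kg/m³
  option J: σ_y = 47.00 MPa, ρ = 1243 kg/m³
  option R: M = 10.1×10⁻³
  option B: M = 6.72×10⁻³
  option Z: M = 6.69×10⁻³
  option J: M = 5.52×10⁻³
  option P: M = 1.93×10⁻³
The maximum is for option R.

option R, M = 10.1×10⁻³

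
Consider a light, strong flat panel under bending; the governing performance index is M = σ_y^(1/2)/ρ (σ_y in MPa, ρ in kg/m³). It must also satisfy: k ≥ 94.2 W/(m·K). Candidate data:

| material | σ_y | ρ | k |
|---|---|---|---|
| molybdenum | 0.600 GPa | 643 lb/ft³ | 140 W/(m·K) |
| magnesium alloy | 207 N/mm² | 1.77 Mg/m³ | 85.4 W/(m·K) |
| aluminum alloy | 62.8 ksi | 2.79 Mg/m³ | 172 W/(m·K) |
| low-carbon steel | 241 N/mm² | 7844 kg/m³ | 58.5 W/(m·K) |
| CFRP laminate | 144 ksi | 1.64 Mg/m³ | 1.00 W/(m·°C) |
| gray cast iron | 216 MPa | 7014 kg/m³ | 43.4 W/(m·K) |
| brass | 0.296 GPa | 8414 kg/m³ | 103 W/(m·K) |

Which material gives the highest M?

Screen on constraints: k ≥ 94.2 W/(m·K). Survivors: molybdenum, aluminum alloy, brass.
Normalizing units and computing the index:
  molybdenum: σ_y = 600.0 MPa, ρ = 10300 kg/m³
  aluminum alloy: σ_y = 433.0 MPa, ρ = 2790 kg/m³
  brass: σ_y = 296.0 MPa, ρ = 8414 kg/m³
  aluminum alloy: M = 7.46×10⁻³
  molybdenum: M = 2.38×10⁻³
  brass: M = 2.04×10⁻³
Highest index: aluminum alloy.

aluminum alloy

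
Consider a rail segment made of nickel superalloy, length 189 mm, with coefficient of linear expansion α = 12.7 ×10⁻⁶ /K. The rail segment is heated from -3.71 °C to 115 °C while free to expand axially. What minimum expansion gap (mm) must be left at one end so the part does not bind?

0.285 mm

ΔT = 115 − (-3.71) = 118.7 K.
ΔL = α·L₀·ΔT = 12.7×10⁻⁶ × 189 mm × 118.7 K = 0.285 mm.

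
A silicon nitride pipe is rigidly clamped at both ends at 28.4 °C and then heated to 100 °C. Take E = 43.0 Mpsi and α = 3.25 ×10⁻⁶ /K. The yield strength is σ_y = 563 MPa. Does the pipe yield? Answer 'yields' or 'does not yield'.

E = 43.0 Mpsi = 296.5 GPa.
ΔT = 71.60 K. Constrained thermal stress σ = E·α·ΔT = 296.5×10³ MPa × 3.25×10⁻⁶ × 71.60 = 69.0 MPa (compressive).
Compare to σ_y = 563 MPa: σ < σ_y, so it does not yield.

does not yield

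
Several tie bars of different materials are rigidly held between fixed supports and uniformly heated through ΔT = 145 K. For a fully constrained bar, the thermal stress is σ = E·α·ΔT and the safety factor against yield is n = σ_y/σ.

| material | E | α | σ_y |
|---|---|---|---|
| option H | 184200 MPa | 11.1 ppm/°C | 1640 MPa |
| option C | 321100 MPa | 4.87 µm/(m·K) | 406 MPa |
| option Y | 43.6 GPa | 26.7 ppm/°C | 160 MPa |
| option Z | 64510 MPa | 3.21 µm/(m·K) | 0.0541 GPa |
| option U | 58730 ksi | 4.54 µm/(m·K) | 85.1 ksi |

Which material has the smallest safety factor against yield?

With everything in SI (GPa, ×10⁻⁶/K, MPa):
  option H: E = 184.2, α = 11.1, σ_y = 1640 → σ = 296 MPa, n = 5.53
  option C: E = 321.1, α = 4.87, σ_y = 406.0 → σ = 227 MPa, n = 1.79
  option Y: E = 43.60, α = 26.7, σ_y = 160.0 → σ = 169 MPa, n = 0.948
  option Z: E = 64.51, α = 3.21, σ_y = 54.10 → σ = 30.0 MPa, n = 1.80
  option U: E = 404.9, α = 4.54, σ_y = 586.7 → σ = 267 MPa, n = 2.20
The minimum is option Y at n = 0.948.

option Y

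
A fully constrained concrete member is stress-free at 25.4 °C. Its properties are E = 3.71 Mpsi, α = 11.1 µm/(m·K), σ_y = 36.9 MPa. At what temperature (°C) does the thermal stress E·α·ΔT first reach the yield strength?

E = 3.71 Mpsi = 25.58 GPa.
E·α·ΔT = 36.90 MPa ⇒ ΔT = 36.90 / (25.58×10³ × 11.1×10⁻⁶) = 130.0 K.
T = 25.4 + 130.0 = 155.4 °C.

155 °C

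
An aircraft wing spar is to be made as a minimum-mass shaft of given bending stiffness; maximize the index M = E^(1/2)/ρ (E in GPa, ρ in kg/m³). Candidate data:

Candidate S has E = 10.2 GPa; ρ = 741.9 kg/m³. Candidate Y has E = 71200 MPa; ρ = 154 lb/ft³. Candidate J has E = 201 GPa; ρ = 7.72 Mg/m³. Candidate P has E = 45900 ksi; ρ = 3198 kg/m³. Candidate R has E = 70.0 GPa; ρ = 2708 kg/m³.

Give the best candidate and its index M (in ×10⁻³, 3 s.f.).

Putting every candidate on a common basis:
  candidate S: E = 10.20 GPa, ρ = 741.9 kg/m³
  candidate Y: E = 71.20 GPa, ρ = 2467 kg/m³
  candidate J: E = 201.0 GPa, ρ = 7720 kg/m³
  candidate P: E = 316.5 GPa, ρ = 3198 kg/m³
  candidate R: E = 70.00 GPa, ρ = 2708 kg/m³
  candidate P: M = 5.56×10⁻³
  candidate S: M = 4.30×10⁻³
  candidate Y: M = 3.42×10⁻³
  candidate R: M = 3.09×10⁻³
  candidate J: M = 1.84×10⁻³
Candidate P has the largest M.

candidate P, M = 5.56×10⁻³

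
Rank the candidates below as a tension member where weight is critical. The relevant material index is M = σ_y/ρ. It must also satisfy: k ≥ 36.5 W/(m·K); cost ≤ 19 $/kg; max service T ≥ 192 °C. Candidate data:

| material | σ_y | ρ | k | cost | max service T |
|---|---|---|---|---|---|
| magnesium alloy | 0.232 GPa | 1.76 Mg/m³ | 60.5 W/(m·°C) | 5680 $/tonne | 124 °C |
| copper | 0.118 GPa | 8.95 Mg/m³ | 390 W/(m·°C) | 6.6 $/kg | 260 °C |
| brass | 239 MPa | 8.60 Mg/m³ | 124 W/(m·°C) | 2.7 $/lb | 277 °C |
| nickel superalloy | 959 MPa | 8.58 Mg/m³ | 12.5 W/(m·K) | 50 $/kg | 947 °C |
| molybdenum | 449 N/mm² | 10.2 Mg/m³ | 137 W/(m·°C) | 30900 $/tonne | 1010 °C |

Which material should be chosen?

brass

Screen on constraints: k ≥ 36.5 W/(m·K); cost ≤ 19 $/kg; max service T ≥ 192 °C. Survivors: copper, brass.
Convert each candidate to consistent units, then evaluate M:
  copper: σ_y = 118.0 MPa, ρ = 8950 kg/m³
  brass: σ_y = 239.0 MPa, ρ = 8600 kg/m³
  brass: M = 27.8 kN·m/kg
  copper: M = 13.2 kN·m/kg
Brass ranks first.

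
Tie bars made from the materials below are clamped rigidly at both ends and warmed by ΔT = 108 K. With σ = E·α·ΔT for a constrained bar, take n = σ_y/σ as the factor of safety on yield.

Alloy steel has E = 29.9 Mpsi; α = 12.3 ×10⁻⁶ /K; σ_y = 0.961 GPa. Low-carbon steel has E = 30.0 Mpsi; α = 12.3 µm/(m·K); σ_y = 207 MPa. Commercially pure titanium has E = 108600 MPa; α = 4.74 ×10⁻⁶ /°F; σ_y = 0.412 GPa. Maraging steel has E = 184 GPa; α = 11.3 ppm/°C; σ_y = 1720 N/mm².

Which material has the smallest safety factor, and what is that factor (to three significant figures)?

Per material, after unit conversion:
  alloy steel: E = 206.2, α = 12.3, σ_y = 961.0 → σ = 274 MPa, n = 3.51
  low-carbon steel: E = 206.8, α = 12.3, σ_y = 207.0 → σ = 275 MPa, n = 0.753
  commercially pure titanium: E = 108.6, α = 8.53, σ_y = 412.0 → σ = 100 MPa, n = 4.12
  maraging steel: E = 184.0, α = 11.3, σ_y = 1720 → σ = 225 MPa, n = 7.66
The minimum is low-carbon steel at n = 0.753.

low-carbon steel, n = 0.753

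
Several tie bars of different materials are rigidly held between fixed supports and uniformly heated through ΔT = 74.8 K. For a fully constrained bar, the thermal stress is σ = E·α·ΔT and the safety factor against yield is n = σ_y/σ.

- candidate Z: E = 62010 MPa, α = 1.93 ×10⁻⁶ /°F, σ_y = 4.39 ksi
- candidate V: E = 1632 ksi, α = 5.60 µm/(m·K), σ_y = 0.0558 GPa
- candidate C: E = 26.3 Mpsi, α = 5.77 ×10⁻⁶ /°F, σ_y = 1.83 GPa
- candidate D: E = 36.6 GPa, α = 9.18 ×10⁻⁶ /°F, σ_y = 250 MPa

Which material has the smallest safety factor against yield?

Per material, after unit conversion:
  candidate Z: E = 62.01, α = 3.47, σ_y = 30.27 → σ = 16.1 MPa, n = 1.88
  candidate V: E = 11.25, α = 5.60, σ_y = 55.80 → σ = 4.71 MPa, n = 11.8
  candidate C: E = 181.3, α = 10.4, σ_y = 1830 → σ = 141 MPa, n = 13.0
  candidate D: E = 36.60, α = 16.5, σ_y = 250.0 → σ = 45.2 MPa, n = 5.53
Smallest n: candidate Z with n = 1.88.

candidate Z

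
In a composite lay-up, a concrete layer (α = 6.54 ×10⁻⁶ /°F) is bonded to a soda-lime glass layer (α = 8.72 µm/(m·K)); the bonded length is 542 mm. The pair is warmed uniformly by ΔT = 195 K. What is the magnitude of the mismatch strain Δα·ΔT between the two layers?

5.95×10⁻⁴

concrete: α = 6.54×10⁻⁶/°F × 9/5 = 11.8×10⁻⁶/K.
Δα = |11.8 − 8.72|×10⁻⁶/K = 3.05×10⁻⁶/K.
Mismatch strain = Δα·ΔT = 3.05×10⁻⁶ × 195.0 = 5.95×10⁻⁴.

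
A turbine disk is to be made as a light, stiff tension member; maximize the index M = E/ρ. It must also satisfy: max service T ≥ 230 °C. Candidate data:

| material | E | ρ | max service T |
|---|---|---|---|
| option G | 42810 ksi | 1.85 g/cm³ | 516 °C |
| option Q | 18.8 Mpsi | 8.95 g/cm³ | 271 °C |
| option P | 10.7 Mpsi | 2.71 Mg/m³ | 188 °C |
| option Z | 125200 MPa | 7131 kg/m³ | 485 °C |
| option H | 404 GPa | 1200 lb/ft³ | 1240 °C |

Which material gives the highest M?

Screen on constraints: max service T ≥ 230 °C. Survivors: option G, option Q, option Z, option H.
After converting to SI:
  option G: E = 295.2 GPa, ρ = 1850 kg/m³
  option Q: E = 129.6 GPa, ρ = 8950 kg/m³
  option Z: E = 125.2 GPa, ρ = 7131 kg/m³
  option H: E = 404.0 GPa, ρ = 19220 kg/m³
  option G: M = 160 MN·m/kg
  option H: M = 21.0 MN·m/kg
  option Z: M = 17.6 MN·m/kg
  option Q: M = 14.5 MN·m/kg
Option G ranks first.

option G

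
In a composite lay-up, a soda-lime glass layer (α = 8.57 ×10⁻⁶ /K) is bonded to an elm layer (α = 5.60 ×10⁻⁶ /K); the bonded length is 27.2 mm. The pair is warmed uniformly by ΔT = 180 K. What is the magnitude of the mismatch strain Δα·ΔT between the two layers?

Δα = |8.57 − 5.60|×10⁻⁶/K = 2.97×10⁻⁶/K.
Mismatch strain = Δα·ΔT = 2.97×10⁻⁶ × 180.0 = 5.35×10⁻⁴.

5.35×10⁻⁴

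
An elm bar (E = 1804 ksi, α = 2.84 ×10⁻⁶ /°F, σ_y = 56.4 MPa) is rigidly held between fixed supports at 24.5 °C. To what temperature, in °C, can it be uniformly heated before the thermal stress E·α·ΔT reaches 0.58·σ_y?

E = 1804 ksi = 12.44 GPa.
α = 2.84×10⁻⁶/°F × 9/5 = 5.11×10⁻⁶/K.
E·α·ΔT = 32.71 MPa ⇒ ΔT = 32.71 / (12.44×10³ × 5.11×10⁻⁶) = 514.5 K.
T = 24.5 + 514.5 = 539.0 °C.

539 °C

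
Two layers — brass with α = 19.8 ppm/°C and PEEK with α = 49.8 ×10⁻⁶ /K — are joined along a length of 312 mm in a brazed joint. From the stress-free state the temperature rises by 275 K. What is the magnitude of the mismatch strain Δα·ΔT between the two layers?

Δα = |19.8 − 49.8|×10⁻⁶/K = 30.0×10⁻⁶/K.
Mismatch strain = Δα·ΔT = 30.0×10⁻⁶ × 275.0 = 8.25×10⁻³.

8.25×10⁻³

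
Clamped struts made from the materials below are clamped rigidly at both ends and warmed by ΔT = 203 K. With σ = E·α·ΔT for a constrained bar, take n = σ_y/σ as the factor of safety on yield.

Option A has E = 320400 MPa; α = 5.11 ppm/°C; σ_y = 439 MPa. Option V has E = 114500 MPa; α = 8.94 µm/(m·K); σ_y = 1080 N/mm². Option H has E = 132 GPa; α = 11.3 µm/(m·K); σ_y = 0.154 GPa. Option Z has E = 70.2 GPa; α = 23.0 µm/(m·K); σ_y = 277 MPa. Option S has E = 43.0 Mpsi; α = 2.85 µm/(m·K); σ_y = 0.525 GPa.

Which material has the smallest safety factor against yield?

option H

In consistent units (E in GPa, α in ×10⁻⁶/K, σ_y in MPa):
  option A: E = 320.4, α = 5.11, σ_y = 439.0 → σ = 332 MPa, n = 1.32
  option V: E = 114.5, α = 8.94, σ_y = 1080 → σ = 208 MPa, n = 5.20
  option H: E = 132.0, α = 11.3, σ_y = 154.0 → σ = 303 MPa, n = 0.509
  option Z: E = 70.20, α = 23.0, σ_y = 277.0 → σ = 328 MPa, n = 0.845
  option S: E = 296.5, α = 2.85, σ_y = 525.0 → σ = 172 MPa, n = 3.06
Smallest n: option H with n = 0.509.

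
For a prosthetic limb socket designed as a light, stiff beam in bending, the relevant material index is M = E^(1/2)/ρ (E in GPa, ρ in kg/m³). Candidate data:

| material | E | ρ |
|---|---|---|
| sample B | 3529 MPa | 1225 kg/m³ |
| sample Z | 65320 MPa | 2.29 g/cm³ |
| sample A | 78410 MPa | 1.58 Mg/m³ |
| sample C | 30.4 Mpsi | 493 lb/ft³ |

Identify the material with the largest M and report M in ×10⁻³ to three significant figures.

sample A, M = 5.60×10⁻³

In SI units:
  sample B: E = 3.529 GPa, ρ = 1225 kg/m³
  sample Z: E = 65.32 GPa, ρ = 2290 kg/m³
  sample A: E = 78.41 GPa, ρ = 1580 kg/m³
  sample C: E = 209.6 GPa, ρ = 7897 kg/m³
  sample A: M = 5.60×10⁻³
  sample Z: M = 3.53×10⁻³
  sample C: M = 1.83×10⁻³
  sample B: M = 1.53×10⁻³
Highest index: sample A.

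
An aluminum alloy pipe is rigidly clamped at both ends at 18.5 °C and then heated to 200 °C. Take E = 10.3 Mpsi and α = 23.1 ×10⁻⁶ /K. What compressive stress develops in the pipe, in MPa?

E = 10.3 Mpsi = 71.02 GPa.
ΔT = 181.5 K. Constrained thermal stress σ = E·α·ΔT = 71.02×10³ MPa × 23.1×10⁻⁶ × 181.5 = 298 MPa (compressive).

298 MPa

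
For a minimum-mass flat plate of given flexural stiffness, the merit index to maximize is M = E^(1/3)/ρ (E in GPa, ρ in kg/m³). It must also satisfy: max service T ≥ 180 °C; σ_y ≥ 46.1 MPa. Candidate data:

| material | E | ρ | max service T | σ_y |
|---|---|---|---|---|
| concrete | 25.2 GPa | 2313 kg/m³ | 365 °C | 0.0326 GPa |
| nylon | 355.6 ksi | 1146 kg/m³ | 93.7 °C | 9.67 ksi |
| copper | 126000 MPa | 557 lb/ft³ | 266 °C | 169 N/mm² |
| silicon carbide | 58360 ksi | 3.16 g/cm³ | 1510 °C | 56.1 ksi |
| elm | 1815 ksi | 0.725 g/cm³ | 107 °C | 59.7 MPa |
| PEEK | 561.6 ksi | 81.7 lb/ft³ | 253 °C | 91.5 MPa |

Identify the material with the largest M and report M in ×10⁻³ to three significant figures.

Screen on constraints: max service T ≥ 180 °C; σ_y ≥ 46.1 MPa. Survivors: copper, silicon carbide, PEEK.
Putting every candidate on a common basis:
  copper: E = 126.0 GPa, ρ = 8922 kg/m³
  silicon carbide: E = 402.4 GPa, ρ = 3160 kg/m³
  PEEK: E = 3.872 GPa, ρ = 1309 kg/m³
  silicon carbide: M = 2.34×10⁻³
  PEEK: M = 1.20×10⁻³
  copper: M = 0.562×10⁻³
Highest index: silicon carbide.

silicon carbide, M = 2.34×10⁻³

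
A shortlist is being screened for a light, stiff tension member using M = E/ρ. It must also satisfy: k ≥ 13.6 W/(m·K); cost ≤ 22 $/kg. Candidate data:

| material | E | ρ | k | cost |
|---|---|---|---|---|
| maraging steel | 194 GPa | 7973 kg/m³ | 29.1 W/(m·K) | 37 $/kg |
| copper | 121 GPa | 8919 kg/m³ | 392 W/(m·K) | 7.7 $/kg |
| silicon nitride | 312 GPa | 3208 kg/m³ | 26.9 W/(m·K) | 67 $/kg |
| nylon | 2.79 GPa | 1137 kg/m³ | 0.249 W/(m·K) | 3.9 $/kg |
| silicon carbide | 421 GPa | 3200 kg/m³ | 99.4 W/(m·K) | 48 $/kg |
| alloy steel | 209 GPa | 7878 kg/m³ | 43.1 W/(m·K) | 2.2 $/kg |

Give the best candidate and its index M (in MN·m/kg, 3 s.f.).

alloy steel, M = 26.5 MN·m/kg

Screen on constraints: k ≥ 13.6 W/(m·K); cost ≤ 22 $/kg. Survivors: copper, alloy steel.
Per-candidate index values:
  alloy steel: M = 26.5 MN·m/kg
  copper: M = 13.6 MN·m/kg
The maximum is for alloy steel.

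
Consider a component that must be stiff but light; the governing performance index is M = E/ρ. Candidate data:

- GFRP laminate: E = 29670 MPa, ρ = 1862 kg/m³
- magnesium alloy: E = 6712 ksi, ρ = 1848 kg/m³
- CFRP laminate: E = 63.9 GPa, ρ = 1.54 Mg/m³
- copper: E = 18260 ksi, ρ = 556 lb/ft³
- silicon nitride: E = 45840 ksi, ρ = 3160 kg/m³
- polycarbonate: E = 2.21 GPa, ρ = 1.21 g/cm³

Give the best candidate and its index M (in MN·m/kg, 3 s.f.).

After converting to SI:
  GFRP laminate: E = 29.67 GPa, ρ = 1862 kg/m³
  magnesium alloy: E = 46.28 GPa, ρ = 1848 kg/m³
  CFRP laminate: E = 63.90 GPa, ρ = 1540 kg/m³
  copper: E = 125.9 GPa, ρ = 8906 kg/m³
  silicon nitride: E = 316.1 GPa, ρ = 3160 kg/m³
  polycarbonate: E = 2.210 GPa, ρ = 1210 kg/m³
  silicon nitride: M = 100 MN·m/kg
  CFRP laminate: M = 41.5 MN·m/kg
  magnesium alloy: M = 25.0 MN·m/kg
  GFRP laminate: M = 15.9 MN·m/kg
  copper: M = 14.1 MN·m/kg
  polycarbonate: M = 1.83 MN·m/kg
Highest index: silicon nitride.

silicon nitride, M = 100 MN·m/kg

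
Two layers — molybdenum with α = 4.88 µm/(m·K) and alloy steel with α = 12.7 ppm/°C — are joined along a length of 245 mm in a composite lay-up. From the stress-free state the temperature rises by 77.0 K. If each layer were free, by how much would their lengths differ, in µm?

Δα = |4.88 − 12.7|×10⁻⁶/K = 7.82×10⁻⁶/K.
ΔL_mismatch = Δα·L·ΔT = 7.82×10⁻⁶ × 245.0 mm × 77.0 K = 148 µm.

148 µm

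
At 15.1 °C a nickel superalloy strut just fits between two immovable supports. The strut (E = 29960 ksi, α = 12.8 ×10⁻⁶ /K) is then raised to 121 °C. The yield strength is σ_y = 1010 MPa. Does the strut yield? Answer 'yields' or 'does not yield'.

does not yield

E = 29960 ksi = 206.6 GPa.
ΔT = 105.9 K. Constrained thermal stress σ = E·α·ΔT = 206.6×10³ MPa × 12.8×10⁻⁶ × 105.9 = 280 MPa (compressive).
Compare to σ_y = 1010 MPa: σ < σ_y, so it does not yield.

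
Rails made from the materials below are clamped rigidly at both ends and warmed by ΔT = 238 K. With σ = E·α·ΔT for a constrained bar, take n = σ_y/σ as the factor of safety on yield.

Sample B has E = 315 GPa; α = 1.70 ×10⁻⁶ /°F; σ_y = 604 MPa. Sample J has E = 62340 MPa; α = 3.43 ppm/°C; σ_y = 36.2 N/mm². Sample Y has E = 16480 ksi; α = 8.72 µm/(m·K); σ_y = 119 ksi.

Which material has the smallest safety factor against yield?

sample J

Per material, after unit conversion:
  sample B: E = 315.0, α = 3.06, σ_y = 604.0 → σ = 229 MPa, n = 2.63
  sample J: E = 62.34, α = 3.43, σ_y = 36.20 → σ = 50.9 MPa, n = 0.711
  sample Y: E = 113.6, α = 8.72, σ_y = 820.5 → σ = 236 MPa, n = 3.48
The minimum is sample J at n = 0.711.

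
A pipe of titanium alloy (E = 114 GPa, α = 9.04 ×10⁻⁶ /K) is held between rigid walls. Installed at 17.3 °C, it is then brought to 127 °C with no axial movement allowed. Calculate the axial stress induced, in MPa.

ΔT = 109.7 K. Constrained thermal stress σ = E·α·ΔT = 114.0×10³ MPa × 9.04×10⁻⁶ × 109.7 = 113 MPa (compressive).

113 MPa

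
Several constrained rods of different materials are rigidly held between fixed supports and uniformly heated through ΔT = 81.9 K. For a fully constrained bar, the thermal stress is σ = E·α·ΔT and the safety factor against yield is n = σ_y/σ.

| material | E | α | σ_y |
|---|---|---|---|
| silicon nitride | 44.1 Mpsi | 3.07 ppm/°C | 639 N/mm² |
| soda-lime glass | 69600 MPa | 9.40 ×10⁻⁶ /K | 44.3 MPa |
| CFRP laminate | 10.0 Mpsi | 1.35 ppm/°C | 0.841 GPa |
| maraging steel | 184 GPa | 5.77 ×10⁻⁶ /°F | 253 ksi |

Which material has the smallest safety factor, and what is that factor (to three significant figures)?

soda-lime glass, n = 0.827

Converting E to GPa, α to ×10⁻⁶/K, σ_y to MPa, then σ and n for each:
  silicon nitride: E = 304.1, α = 3.07, σ_y = 639.0 → σ = 76.5 MPa, n = 8.36
  soda-lime glass: E = 69.60, α = 9.40, σ_y = 44.30 → σ = 53.6 MPa, n = 0.827
  CFRP laminate: E = 68.95, α = 1.35, σ_y = 841.0 → σ = 7.62 MPa, n = 110
  maraging steel: E = 184.0, α = 10.4, σ_y = 1744 → σ = 157 MPa, n = 11.1
Soda-lime glass has the lowest safety factor, n = 0.827.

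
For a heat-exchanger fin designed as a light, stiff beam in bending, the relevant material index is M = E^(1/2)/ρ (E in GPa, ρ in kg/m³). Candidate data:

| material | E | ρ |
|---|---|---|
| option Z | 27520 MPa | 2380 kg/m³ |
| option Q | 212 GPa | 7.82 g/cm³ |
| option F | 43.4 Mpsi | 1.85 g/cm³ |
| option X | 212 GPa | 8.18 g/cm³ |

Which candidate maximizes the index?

option F

Convert each candidate to consistent units, then evaluate M:
  option Z: E = 27.52 GPa, ρ = 2380 kg/m³
  option Q: E = 212.0 GPa, ρ = 7820 kg/m³
  option F: E = 299.2 GPa, ρ = 1850 kg/m³
  option X: E = 212.0 GPa, ρ = 8180 kg/m³
  option F: M = 9.35×10⁻³
  option Z: M = 2.20×10⁻³
  option Q: M = 1.86×10⁻³
  option X: M = 1.78×10⁻³
The maximum is for option F.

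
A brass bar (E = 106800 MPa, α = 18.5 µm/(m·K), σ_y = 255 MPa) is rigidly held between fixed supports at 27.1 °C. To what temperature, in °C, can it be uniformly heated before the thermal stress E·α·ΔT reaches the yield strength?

E = 106800 MPa = 106.8 GPa.
E·α·ΔT = 255.0 MPa ⇒ ΔT = 255.0 / (106.8×10³ × 18.5×10⁻⁶) = 129.1 K.
T = 27.1 + 129.1 = 156.2 °C.

156 °C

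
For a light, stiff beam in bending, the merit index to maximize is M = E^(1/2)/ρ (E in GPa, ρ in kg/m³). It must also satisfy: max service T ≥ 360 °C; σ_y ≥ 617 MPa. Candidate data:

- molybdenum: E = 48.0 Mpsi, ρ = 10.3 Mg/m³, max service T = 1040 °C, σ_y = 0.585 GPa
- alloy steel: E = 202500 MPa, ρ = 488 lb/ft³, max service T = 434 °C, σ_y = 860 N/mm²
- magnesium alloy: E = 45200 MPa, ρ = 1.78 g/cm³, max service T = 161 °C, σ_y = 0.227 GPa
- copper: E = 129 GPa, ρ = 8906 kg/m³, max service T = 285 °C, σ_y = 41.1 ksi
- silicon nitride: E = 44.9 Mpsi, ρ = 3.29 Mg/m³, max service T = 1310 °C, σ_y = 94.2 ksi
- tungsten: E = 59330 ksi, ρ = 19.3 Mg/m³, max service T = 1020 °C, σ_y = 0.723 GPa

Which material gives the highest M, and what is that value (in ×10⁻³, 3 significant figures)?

silicon nitride, M = 5.35×10⁻³

Screen on constraints: max service T ≥ 360 °C; σ_y ≥ 617 MPa. Survivors: alloy steel, silicon nitride, tungsten.
Convert each candidate to consistent units, then evaluate M:
  alloy steel: E = 202.5 GPa, ρ = 7817 kg/m³
  silicon nitride: E = 309.6 GPa, ρ = 3290 kg/m³
  tungsten: E = 409.1 GPa, ρ = 19300 kg/m³
  silicon nitride: M = 5.35×10⁻³
  alloy steel: M = 1.82×10⁻³
  tungsten: M = 1.05×10⁻³
The maximum is for silicon nitride.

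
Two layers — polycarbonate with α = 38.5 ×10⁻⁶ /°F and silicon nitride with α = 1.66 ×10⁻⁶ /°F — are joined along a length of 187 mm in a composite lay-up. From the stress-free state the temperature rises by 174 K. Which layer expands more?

polycarbonate

polycarbonate: α = 38.5×10⁻⁶/°F × 9/5 = 69.3×10⁻⁶/K.
silicon nitride: α = 1.66×10⁻⁶/°F × 9/5 = 2.99×10⁻⁶/K.
α(polycarbonate) = 69.3×10⁻⁶/K vs α(silicon nitride) = 2.99×10⁻⁶/K.
Higher α expands more for the same ΔT: polycarbonate.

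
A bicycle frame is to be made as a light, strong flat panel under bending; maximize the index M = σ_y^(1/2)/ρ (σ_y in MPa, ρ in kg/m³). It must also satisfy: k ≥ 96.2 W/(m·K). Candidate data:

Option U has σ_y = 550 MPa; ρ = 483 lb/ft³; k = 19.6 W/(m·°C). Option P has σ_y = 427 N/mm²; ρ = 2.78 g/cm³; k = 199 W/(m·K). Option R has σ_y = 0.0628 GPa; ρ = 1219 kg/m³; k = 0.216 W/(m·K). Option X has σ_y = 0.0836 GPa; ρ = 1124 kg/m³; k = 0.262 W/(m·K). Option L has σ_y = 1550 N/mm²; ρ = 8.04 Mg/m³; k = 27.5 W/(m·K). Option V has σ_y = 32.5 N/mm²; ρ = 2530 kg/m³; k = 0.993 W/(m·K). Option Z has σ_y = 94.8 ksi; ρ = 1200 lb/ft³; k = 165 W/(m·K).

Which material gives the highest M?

Screen on constraints: k ≥ 96.2 W/(m·K). Survivors: option P, option Z.
Normalizing units and computing the index:
  option P: σ_y = 427.0 MPa, ρ = 2780 kg/m³
  option Z: σ_y = 653.6 MPa, ρ = 19220 kg/m³
  option P: M = 7.43×10⁻³
  option Z: M = 1.33×10⁻³
The maximum is for option P.

option P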